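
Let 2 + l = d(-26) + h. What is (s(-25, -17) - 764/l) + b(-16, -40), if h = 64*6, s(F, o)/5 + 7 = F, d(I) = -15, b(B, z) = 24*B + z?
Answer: -215092/367 ≈ -586.08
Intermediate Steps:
b(B, z) = z + 24*B
s(F, o) = -35 + 5*F
h = 384
l = 367 (l = -2 + (-15 + 384) = -2 + 369 = 367)
(s(-25, -17) - 764/l) + b(-16, -40) = ((-35 + 5*(-25)) - 764/367) + (-40 + 24*(-16)) = ((-35 - 125) - 764*1/367) + (-40 - 384) = (-160 - 764/367) - 424 = -59484/367 - 424 = -215092/367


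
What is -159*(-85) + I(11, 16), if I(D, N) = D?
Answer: 13526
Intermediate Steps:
-159*(-85) + I(11, 16) = -159*(-85) + 11 = 13515 + 11 = 13526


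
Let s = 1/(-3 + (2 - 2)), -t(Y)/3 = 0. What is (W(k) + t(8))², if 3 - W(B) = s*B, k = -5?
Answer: 16/9 ≈ 1.7778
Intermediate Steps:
t(Y) = 0 (t(Y) = -3*0 = 0)
s = -⅓ (s = 1/(-3 + 0) = 1/(-3) = -⅓ ≈ -0.33333)
W(B) = 3 + B/3 (W(B) = 3 - (-1)*B/3 = 3 + B/3)
(W(k) + t(8))² = ((3 + (⅓)*(-5)) + 0)² = ((3 - 5/3) + 0)² = (4/3 + 0)² = (4/3)² = 16/9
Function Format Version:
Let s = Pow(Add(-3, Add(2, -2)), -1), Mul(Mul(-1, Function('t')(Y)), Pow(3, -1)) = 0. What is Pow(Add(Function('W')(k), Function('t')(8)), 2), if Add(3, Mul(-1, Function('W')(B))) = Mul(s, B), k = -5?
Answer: Rational(16, 9) ≈ 1.7778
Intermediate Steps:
Function('t')(Y) = 0 (Function('t')(Y) = Mul(-3, 0) = 0)
s = Rational(-1, 3) (s = Pow(Add(-3, 0), -1) = Pow(-3, -1) = Rational(-1, 3) ≈ -0.33333)
Function('W')(B) = Add(3, Mul(Rational(1, 3), B)) (Function('W')(B) = Add(3, Mul(-1, Mul(Rational(-1, 3), B))) = Add(3, Mul(Rational(1, 3), B)))
Pow(Add(Function('W')(k), Function('t')(8)), 2) = Pow(Add(Add(3, Mul(Rational(1, 3), -5)), 0), 2) = Pow(Add(Add(3, Rational(-5, 3)), 0), 2) = Pow(Add(Rational(4, 3), 0), 2) = Pow(Rational(4, 3), 2) = Rational(16, 9)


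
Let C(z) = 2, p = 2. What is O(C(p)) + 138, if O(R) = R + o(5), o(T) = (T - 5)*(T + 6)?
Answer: 140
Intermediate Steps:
o(T) = (-5 + T)*(6 + T)
O(R) = R (O(R) = R + (-30 + 5 + 5²) = R + (-30 + 5 + 25) = R + 0 = R)
O(C(p)) + 138 = 2 + 138 = 140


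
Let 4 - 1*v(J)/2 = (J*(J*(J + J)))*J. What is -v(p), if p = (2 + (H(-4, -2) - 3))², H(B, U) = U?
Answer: 26236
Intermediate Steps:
p = 9 (p = (2 + (-2 - 3))² = (2 - 5)² = (-3)² = 9)
v(J) = 8 - 4*J⁴ (v(J) = 8 - 2*J*(J*(J + J))*J = 8 - 2*J*(J*(2*J))*J = 8 - 2*J*(2*J²)*J = 8 - 2*2*J³*J = 8 - 4*J⁴)
-v(p) = -(8 - 4*9⁴) = -(8 - 4*6561) = -(8 - 26244) = -1*(-26236) = 26236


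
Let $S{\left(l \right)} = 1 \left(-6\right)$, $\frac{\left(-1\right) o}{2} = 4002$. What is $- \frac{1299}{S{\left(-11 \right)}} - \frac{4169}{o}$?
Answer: $\frac{1737035}{8004} \approx 217.02$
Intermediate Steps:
$o = -8004$ ($o = \left(-2\right) 4002 = -8004$)
$S{\left(l \right)} = -6$
$- \frac{1299}{S{\left(-11 \right)}} - \frac{4169}{o} = - \frac{1299}{-6} - \frac{4169}{-8004} = \left(-1299\right) \left(- \frac{1}{6}\right) - - \frac{4169}{8004} = \frac{433}{2} + \frac{4169}{8004} = \frac{1737035}{8004}$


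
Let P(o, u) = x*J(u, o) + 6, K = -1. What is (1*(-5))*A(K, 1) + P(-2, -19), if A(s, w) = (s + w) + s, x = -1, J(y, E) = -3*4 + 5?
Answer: 18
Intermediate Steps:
J(y, E) = -7 (J(y, E) = -12 + 5 = -7)
A(s, w) = w + 2*s
P(o, u) = 13 (P(o, u) = -1*(-7) + 6 = 7 + 6 = 13)
(1*(-5))*A(K, 1) + P(-2, -19) = (1*(-5))*(1 + 2*(-1)) + 13 = -5*(1 - 2) + 13 = -5*(-1) + 13 = 5 + 13 = 18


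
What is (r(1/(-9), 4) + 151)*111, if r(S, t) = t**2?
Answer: 18537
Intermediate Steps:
(r(1/(-9), 4) + 151)*111 = (4**2 + 151)*111 = (16 + 151)*111 = 167*111 = 18537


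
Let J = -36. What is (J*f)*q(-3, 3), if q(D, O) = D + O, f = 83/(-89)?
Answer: 0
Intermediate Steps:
f = -83/89 (f = 83*(-1/89) = -83/89 ≈ -0.93258)
(J*f)*q(-3, 3) = (-36*(-83/89))*(-3 + 3) = (2988/89)*0 = 0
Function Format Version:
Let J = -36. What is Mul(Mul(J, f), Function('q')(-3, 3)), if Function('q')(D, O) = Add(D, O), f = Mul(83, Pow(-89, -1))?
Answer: 0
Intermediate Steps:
f = Rational(-83, 89) (f = Mul(83, Rational(-1, 89)) = Rational(-83, 89) ≈ -0.93258)
Mul(Mul(J, f), Function('q')(-3, 3)) = Mul(Mul(-36, Rational(-83, 89)), Add(-3, 3)) = Mul(Rational(2988, 89), 0) = 0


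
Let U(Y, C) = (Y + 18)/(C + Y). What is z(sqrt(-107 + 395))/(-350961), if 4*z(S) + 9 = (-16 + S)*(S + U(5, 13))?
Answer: -179/971892 + 265*sqrt(2)/2105766 ≈ -6.2052e-6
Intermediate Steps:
U(Y, C) = (18 + Y)/(C + Y)
z(S) = -9/4 + (-16 + S)*(23/18 + S)/4 (z(S) = -9/4 + ((-16 + S)*(S + (18 + 5)/(13 + 5)))/4 = -9/4 + ((-16 + S)*(S + 23/18))/4 = -9/4 + ((-16 + S)*(23/18 + S))/4 = -9/4 + (-16 + S)*(23/18 + S)/4)
z(sqrt(-107 + 395))/(-350961) = (-265/36 - 265*sqrt(-107 + 395)/72 + (sqrt(-107 + 395))**2/4)/(-350961) = (-265/36 - 265*sqrt(2)/6 + (sqrt(288))**2/4)*(-1/350961) = (-265/36 - 265*sqrt(2)/6 + (12*sqrt(2))**2/4)*(-1/350961) = (-265/36 - 265*sqrt(2)/6 + (1/4)*288)*(-1/350961) = (-265/36 - 265*sqrt(2)/6 + 72)*(-1/350961) = (2327/36 - 265*sqrt(2)/6)*(-1/350961) = -179/971892 + 265*sqrt(2)/2105766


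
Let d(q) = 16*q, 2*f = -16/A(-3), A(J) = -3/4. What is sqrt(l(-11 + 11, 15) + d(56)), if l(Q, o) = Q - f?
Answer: 4*sqrt(498)/3 ≈ 29.755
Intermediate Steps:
A(J) = -3/4 (A(J) = -3*1/4 = -3/4)
f = 32/3 (f = (-16/(-3/4))/2 = (-16*(-4/3))/2 = (1/2)*(64/3) = 32/3 ≈ 10.667)
l(Q, o) = -32/3 + Q (l(Q, o) = Q - 1*32/3 = Q - 32/3 = -32/3 + Q)
sqrt(l(-11 + 11, 15) + d(56)) = sqrt((-32/3 + (-11 + 11)) + 16*56) = sqrt((-32/3 + 0) + 896) = sqrt(-32/3 + 896) = sqrt(2656/3) = 4*sqrt(498)/3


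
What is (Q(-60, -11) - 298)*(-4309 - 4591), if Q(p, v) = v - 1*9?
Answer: 2830200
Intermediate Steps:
Q(p, v) = -9 + v (Q(p, v) = v - 9 = -9 + v)
(Q(-60, -11) - 298)*(-4309 - 4591) = ((-9 - 11) - 298)*(-4309 - 4591) = (-20 - 298)*(-8900) = -318*(-8900) = 2830200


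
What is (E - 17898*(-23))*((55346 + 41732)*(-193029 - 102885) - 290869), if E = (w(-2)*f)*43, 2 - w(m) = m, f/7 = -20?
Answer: -11133849987619414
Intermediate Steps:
f = -140 (f = 7*(-20) = -140)
w(m) = 2 - m
E = -24080 (E = ((2 - 1*(-2))*(-140))*43 = ((2 + 2)*(-140))*43 = (4*(-140))*43 = -560*43 = -24080)
(E - 17898*(-23))*((55346 + 41732)*(-193029 - 102885) - 290869) = (-24080 - 17898*(-23))*((55346 + 41732)*(-193029 - 102885) - 290869) = (-24080 + 411654)*(97078*(-295914) - 290869) = 387574*(-28726739292 - 290869) = 387574*(-28727030161) = -11133849987619414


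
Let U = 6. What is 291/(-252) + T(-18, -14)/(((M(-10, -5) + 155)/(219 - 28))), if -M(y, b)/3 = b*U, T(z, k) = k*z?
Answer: 82027/420 ≈ 195.30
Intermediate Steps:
M(y, b) = -18*b (M(y, b) = -3*b*6 = -18*b)
291/(-252) + T(-18, -14)/(((M(-10, -5) + 155)/(219 - 28))) = 291/(-252) + (-14*(-18))/(((-18*(-5) + 155)/(219 - 28))) = 291*(-1/252) + 252/(((90 + 155)/191)) = -97/84 + 252/((245*(1/191))) = -97/84 + 252/(245/191) = -97/84 + 252*(191/245) = -97/84 + 6876/35 = 82027/420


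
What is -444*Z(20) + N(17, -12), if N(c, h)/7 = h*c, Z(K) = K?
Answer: -10308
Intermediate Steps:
N(c, h) = 7*c*h (N(c, h) = 7*(h*c) = 7*(c*h) = 7*c*h)
-444*Z(20) + N(17, -12) = -444*20 + 7*17*(-12) = -8880 - 1428 = -10308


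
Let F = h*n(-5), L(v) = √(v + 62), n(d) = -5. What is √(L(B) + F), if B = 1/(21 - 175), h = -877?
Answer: √(103994660 + 154*√1470238)/154 ≈ 66.279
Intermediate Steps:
B = -1/154 (B = 1/(-154) = -1/154 ≈ -0.0064935)
L(v) = √(62 + v)
F = 4385 (F = -877*(-5) = 4385)
√(L(B) + F) = √(√(62 - 1/154) + 4385) = √(√(9547/154) + 4385) = √(√1470238/154 + 4385) = √(4385 + √1470238/154)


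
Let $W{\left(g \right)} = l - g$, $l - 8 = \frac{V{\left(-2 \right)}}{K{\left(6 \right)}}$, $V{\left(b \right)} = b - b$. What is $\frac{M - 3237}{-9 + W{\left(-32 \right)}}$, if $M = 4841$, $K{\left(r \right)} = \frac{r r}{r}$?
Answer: $\frac{1604}{31} \approx 51.742$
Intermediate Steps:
$K{\left(r \right)} = r$ ($K{\left(r \right)} = \frac{r^{2}}{r} = r$)
$V{\left(b \right)} = 0$
$l = 8$ ($l = 8 + \frac{0}{6} = 8 + 0 \cdot \frac{1}{6} = 8 + 0 = 8$)
$W{\left(g \right)} = 8 - g$
$\frac{M - 3237}{-9 + W{\left(-32 \right)}} = \frac{4841 - 3237}{-9 + \left(8 - -32\right)} = \frac{1604}{-9 + \left(8 + 32\right)} = \frac{1604}{-9 + 40} = \frac{1604}{31}$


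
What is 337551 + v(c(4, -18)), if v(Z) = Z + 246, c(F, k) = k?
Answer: 337779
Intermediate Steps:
v(Z) = 246 + Z
337551 + v(c(4, -18)) = 337551 + (246 - 18) = 337551 + 228 = 337779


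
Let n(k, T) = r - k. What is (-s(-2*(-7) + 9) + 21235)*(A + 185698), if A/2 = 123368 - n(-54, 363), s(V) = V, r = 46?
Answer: 9168547608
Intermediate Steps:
n(k, T) = 46 - k
A = 246536 (A = 2*(123368 - (46 - 1*(-54))) = 2*(123368 - (46 + 54)) = 2*(123368 - 1*100) = 2*(123368 - 100) = 2*123268 = 246536)
(-s(-2*(-7) + 9) + 21235)*(A + 185698) = (-(-2*(-7) + 9) + 21235)*(246536 + 185698) = (-(14 + 9) + 21235)*432234 = (-1*23 + 21235)*432234 = (-23 + 21235)*432234 = 21212*432234 = 9168547608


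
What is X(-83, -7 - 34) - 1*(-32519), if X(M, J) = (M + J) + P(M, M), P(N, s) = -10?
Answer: 32385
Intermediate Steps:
X(M, J) = -10 + J + M (X(M, J) = (M + J) - 10 = (J + M) - 10 = -10 + J + M)
X(-83, -7 - 34) - 1*(-32519) = (-10 + (-7 - 34) - 83) - 1*(-32519) = (-10 - 41 - 83) + 32519 = -134 + 32519 = 32385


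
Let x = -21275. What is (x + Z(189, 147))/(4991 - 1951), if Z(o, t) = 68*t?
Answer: -11279/3040 ≈ -3.7102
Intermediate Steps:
(x + Z(189, 147))/(4991 - 1951) = (-21275 + 68*147)/(4991 - 1951) = (-21275 + 9996)/3040 = -11279*1/3040 = -11279/3040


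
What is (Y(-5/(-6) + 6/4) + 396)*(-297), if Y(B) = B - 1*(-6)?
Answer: -120087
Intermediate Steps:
Y(B) = 6 + B (Y(B) = B + 6 = 6 + B)
(Y(-5/(-6) + 6/4) + 396)*(-297) = ((6 + (-5/(-6) + 6/4)) + 396)*(-297) = ((6 + (-5*(-⅙) + 6*(¼))) + 396)*(-297) = ((6 + (⅚ + 3/2)) + 396)*(-297) = ((6 + 7/3) + 396)*(-297) = (25/3 + 396)*(-297) = (1213/3)*(-297) = -120087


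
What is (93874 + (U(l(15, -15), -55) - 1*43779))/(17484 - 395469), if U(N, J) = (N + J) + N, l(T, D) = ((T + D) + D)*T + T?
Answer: -3308/25199 ≈ -0.13127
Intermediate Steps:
l(T, D) = T + T*(T + 2*D) (l(T, D) = ((D + T) + D)*T + T = (T + 2*D)*T + T = T*(T + 2*D) + T = T + T*(T + 2*D))
U(N, J) = J + 2*N (U(N, J) = (J + N) + N = J + 2*N)
(93874 + (U(l(15, -15), -55) - 1*43779))/(17484 - 395469) = (93874 + ((-55 + 2*(15*(1 + 15 + 2*(-15)))) - 1*43779))/(17484 - 395469) = (93874 + ((-55 + 2*(15*(1 + 15 - 30))) - 43779))/(-377985) = (93874 + ((-55 + 2*(15*(-14))) - 43779))*(-1/377985) = (93874 + ((-55 + 2*(-210)) - 43779))*(-1/377985) = (93874 + ((-55 - 420) - 43779))*(-1/377985) = (93874 + (-475 - 43779))*(-1/377985) = (93874 - 44254)*(-1/377985) = 49620*(-1/377985) = -3308/25199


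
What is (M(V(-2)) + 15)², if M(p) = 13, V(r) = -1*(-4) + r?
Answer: 784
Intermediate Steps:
V(r) = 4 + r
(M(V(-2)) + 15)² = (13 + 15)² = 28² = 784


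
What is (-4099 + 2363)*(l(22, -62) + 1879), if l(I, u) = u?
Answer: -3154312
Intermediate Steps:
(-4099 + 2363)*(l(22, -62) + 1879) = (-4099 + 2363)*(-62 + 1879) = -1736*1817 = -3154312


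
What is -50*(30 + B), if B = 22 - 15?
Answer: -1850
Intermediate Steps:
B = 7
-50*(30 + B) = -50*(30 + 7) = -50*37 = -1850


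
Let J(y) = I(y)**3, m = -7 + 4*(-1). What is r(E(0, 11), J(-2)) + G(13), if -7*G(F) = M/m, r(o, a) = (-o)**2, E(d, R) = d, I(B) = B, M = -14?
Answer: -2/11 ≈ -0.18182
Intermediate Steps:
m = -11 (m = -7 - 4 = -11)
J(y) = y**3
r(o, a) = o**2
G(F) = -2/11 (G(F) = -(-2)/(-11) = -(-2)*(-1)/11 = -1/7*14/11 = -2/11)
r(E(0, 11), J(-2)) + G(13) = 0**2 - 2/11 = 0 - 2/11 = -2/11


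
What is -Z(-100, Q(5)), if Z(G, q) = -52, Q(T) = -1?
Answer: 52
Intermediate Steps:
-Z(-100, Q(5)) = -1*(-52) = 52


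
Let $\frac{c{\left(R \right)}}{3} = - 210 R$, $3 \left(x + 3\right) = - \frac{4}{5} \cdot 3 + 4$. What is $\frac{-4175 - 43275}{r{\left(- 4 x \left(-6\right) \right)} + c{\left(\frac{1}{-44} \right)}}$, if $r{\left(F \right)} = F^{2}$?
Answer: $- \frac{2007500}{148879} \approx -13.484$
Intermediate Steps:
$x = - \frac{37}{15}$ ($x = -3 + \frac{- \frac{4}{5} \cdot 3 + 4}{3} = -3 + \frac{\left(-4\right) \frac{1}{5} \cdot 3 + 4}{3} = -3 + \frac{\left(- \frac{4}{5}\right) 3 + 4}{3} = -3 + \frac{- \frac{12}{5} + 4}{3} = -3 + \frac{1}{3} \cdot \frac{8}{5} = -3 + \frac{8}{15} = - \frac{37}{15} \approx -2.4667$)
$c{\left(R \right)} = - 630 R$ ($c{\left(R \right)} = 3 \left(- 210 R\right) = - 630 R$)
$\frac{-4175 - 43275}{r{\left(- 4 x \left(-6\right) \right)} + c{\left(\frac{1}{-44} \right)}} = \frac{-4175 - 43275}{\left(\left(-4\right) \left(- \frac{37}{15}\right) \left(-6\right)\right)^{2} - \frac{630}{-44}} = - \frac{47450}{\left(\frac{148}{15} \left(-6\right)\right)^{2} - - \frac{315}{22}} = - \frac{47450}{\left(- \frac{296}{5}\right)^{2} + \frac{315}{22}} = - \frac{47450}{\frac{87616}{25} + \frac{315}{22}} = - \frac{47450}{\frac{1935427}{550}} = \left(-47450\right) \frac{550}{1935427} = - \frac{2007500}{148879}$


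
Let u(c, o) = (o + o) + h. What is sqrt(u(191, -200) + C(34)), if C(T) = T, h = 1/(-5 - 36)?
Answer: I*sqrt(615287)/41 ≈ 19.132*I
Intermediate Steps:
h = -1/41 (h = 1/(-41) = -1/41 ≈ -0.024390)
u(c, o) = -1/41 + 2*o (u(c, o) = (o + o) - 1/41 = 2*o - 1/41 = -1/41 + 2*o)
sqrt(u(191, -200) + C(34)) = sqrt((-1/41 + 2*(-200)) + 34) = sqrt((-1/41 - 400) + 34) = sqrt(-16401/41 + 34) = sqrt(-15007/41) = I*sqrt(615287)/41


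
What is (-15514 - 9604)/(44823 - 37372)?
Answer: -25118/7451 ≈ -3.3711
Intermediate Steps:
(-15514 - 9604)/(44823 - 37372) = -25118/7451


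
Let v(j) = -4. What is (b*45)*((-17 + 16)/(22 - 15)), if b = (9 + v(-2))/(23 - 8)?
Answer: -15/7 ≈ -2.1429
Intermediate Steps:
b = 1/3 (b = (9 - 4)/(23 - 8) = 5/15 = 5*(1/15) = 1/3 ≈ 0.33333)
(b*45)*((-17 + 16)/(22 - 15)) = ((1/3)*45)*((-17 + 16)/(22 - 15)) = 15*(-1/7) = -15/7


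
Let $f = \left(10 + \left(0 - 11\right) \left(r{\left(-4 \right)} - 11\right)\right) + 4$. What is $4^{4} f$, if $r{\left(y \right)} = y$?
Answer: $45824$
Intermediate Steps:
$f = 179$ ($f = \left(10 + \left(0 - 11\right) \left(-4 - 11\right)\right) + 4 = \left(10 - -165\right) + 4 = \left(10 + 165\right) + 4 = 175 + 4 = 179$)
$4^{4} f = 4^{4} \cdot 179 = 256 \cdot 179 = 45824$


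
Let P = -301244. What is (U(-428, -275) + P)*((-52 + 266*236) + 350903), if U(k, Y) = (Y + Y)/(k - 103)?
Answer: -66163780710778/531 ≈ -1.2460e+11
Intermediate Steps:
U(k, Y) = 2*Y/(-103 + k) (U(k, Y) = (2*Y)/(-103 + k) = 2*Y/(-103 + k))
(U(-428, -275) + P)*((-52 + 266*236) + 350903) = (2*(-275)/(-103 - 428) - 301244)*((-52 + 266*236) + 350903) = (2*(-275)/(-531) - 301244)*((-52 + 62776) + 350903) = (2*(-275)*(-1/531) - 301244)*(62724 + 350903) = (550/531 - 301244)*413627 = -159960014/531*413627 = -66163780710778/531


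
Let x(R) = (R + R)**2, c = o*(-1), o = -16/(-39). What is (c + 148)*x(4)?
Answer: 368384/39 ≈ 9445.8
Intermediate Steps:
o = 16/39 (o = -16*(-1/39) = 16/39 ≈ 0.41026)
c = -16/39 (c = (16/39)*(-1) = -16/39 ≈ -0.41026)
x(R) = 4*R**2 (x(R) = (2*R)**2 = 4*R**2)
(c + 148)*x(4) = (-16/39 + 148)*(4*4**2) = 5756*(4*16)/39 = (5756/39)*64 = 368384/39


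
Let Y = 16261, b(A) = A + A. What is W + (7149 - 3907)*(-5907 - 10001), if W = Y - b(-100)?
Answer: -51557275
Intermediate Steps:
b(A) = 2*A
W = 16461 (W = 16261 - 2*(-100) = 16261 - 1*(-200) = 16261 + 200 = 16461)
W + (7149 - 3907)*(-5907 - 10001) = 16461 + (7149 - 3907)*(-5907 - 10001) = 16461 + 3242*(-15908) = 16461 - 51573736 = -51557275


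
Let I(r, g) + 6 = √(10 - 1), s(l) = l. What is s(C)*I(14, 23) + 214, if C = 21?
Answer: 151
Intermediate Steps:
I(r, g) = -3 (I(r, g) = -6 + √(10 - 1) = -6 + √9 = -6 + 3 = -3)
s(C)*I(14, 23) + 214 = 21*(-3) + 214 = -63 + 214 = 151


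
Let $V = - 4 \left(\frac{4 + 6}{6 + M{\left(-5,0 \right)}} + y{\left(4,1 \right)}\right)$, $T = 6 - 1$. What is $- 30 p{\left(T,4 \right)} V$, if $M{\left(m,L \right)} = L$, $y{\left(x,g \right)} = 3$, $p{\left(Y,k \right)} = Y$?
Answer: $2800$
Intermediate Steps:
$T = 5$
$V = - \frac{56}{3}$ ($V = - 4 \left(\frac{4 + 6}{6 + 0} + 3\right) = - 4 \left(\frac{10}{6} + 3\right) = - 4 \left(10 \cdot \frac{1}{6} + 3\right) = - 4 \left(\frac{5}{3} + 3\right) = \left(-4\right) \frac{14}{3} = - \frac{56}{3} \approx -18.667$)
$- 30 p{\left(T,4 \right)} V = \left(-30\right) 5 \left(- \frac{56}{3}\right) = \left(-150\right) \left(- \frac{56}{3}\right) = 2800$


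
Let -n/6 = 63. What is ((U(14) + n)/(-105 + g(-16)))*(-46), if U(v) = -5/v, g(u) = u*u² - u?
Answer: -121831/29295 ≈ -4.1588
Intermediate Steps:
n = -378 (n = -6*63 = -378)
g(u) = u³ - u
((U(14) + n)/(-105 + g(-16)))*(-46) = ((-5/14 - 378)/(-105 + ((-16)³ - 1*(-16))))*(-46) = ((-5*1/14 - 378)/(-105 + (-4096 + 16)))*(-46) = ((-5/14 - 378)/(-105 - 4080))*(-46) = -5297/14/(-4185)*(-46) = -5297/14*(-1/4185)*(-46) = (5297/58590)*(-46) = -121831/29295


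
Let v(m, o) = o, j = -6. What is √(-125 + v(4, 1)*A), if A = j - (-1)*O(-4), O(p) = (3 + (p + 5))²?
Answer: I*√115 ≈ 10.724*I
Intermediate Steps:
O(p) = (8 + p)² (O(p) = (3 + (5 + p))² = (8 + p)²)
A = 10 (A = -6 - (-1)*(8 - 4)² = -6 - (-1)*4² = -6 - (-1)*16 = -6 - 1*(-16) = -6 + 16 = 10)
√(-125 + v(4, 1)*A) = √(-125 + 1*10) = √(-125 + 10) = √(-115) = I*√115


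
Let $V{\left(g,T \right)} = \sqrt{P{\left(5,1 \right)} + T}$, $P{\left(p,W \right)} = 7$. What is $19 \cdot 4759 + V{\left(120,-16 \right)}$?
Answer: $90421 + 3 i \approx 90421.0 + 3.0 i$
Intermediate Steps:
$V{\left(g,T \right)} = \sqrt{7 + T}$
$19 \cdot 4759 + V{\left(120,-16 \right)} = 19 \cdot 4759 + \sqrt{7 - 16} = 90421 + \sqrt{-9} = 90421 + 3 i$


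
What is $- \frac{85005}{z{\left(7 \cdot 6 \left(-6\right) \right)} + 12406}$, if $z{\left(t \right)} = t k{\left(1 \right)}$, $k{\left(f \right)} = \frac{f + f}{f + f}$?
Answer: $- \frac{85005}{12154} \approx -6.994$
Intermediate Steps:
$k{\left(f \right)} = 1$ ($k{\left(f \right)} = \frac{2 f}{2 f} = 2 f \frac{1}{2 f} = 1$)
$z{\left(t \right)} = t$ ($z{\left(t \right)} = t 1 = t$)
$- \frac{85005}{z{\left(7 \cdot 6 \left(-6\right) \right)} + 12406} = - \frac{85005}{7 \cdot 6 \left(-6\right) + 12406} = - \frac{85005}{42 \left(-6\right) + 12406} = - \frac{85005}{-252 + 12406} = - \frac{85005}{12154}$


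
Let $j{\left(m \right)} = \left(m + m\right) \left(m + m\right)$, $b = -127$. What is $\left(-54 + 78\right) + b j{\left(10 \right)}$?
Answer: $-50776$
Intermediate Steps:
$j{\left(m \right)} = 4 m^{2}$ ($j{\left(m \right)} = 2 m 2 m = 4 m^{2}$)
$\left(-54 + 78\right) + b j{\left(10 \right)} = \left(-54 + 78\right) - 127 \cdot 4 \cdot 10^{2} = 24 - 127 \cdot 4 \cdot 100 = 24 - 50800 = -50776$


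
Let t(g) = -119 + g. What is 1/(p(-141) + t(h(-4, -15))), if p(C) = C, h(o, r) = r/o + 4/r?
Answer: -60/15391 ≈ -0.0038984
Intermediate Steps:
h(o, r) = 4/r + r/o
1/(p(-141) + t(h(-4, -15))) = 1/(-141 + (-119 + (4/(-15) - 15/(-4)))) = 1/(-141 + (-119 + (4*(-1/15) - 15*(-¼)))) = 1/(-141 + (-119 + (-4/15 + 15/4))) = 1/(-141 + (-119 + 209/60)) = 1/(-141 - 6931/60) = 1/(-15391/60) = -60/15391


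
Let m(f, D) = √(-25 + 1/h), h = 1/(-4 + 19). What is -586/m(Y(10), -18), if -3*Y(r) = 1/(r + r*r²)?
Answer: 293*I*√10/5 ≈ 185.31*I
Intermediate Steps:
h = 1/15 ≈ 0.066667
Y(r) = -1/(3*(r + r³)) (Y(r) = -1/(3*(r + r*r²)) = -1/(3*(r + r³)))
m(f, D) = I*√10 (m(f, D) = √(-25 + 1/(1/15)) = √(-25 + 15) = √(-10) = I*√10)
-586/m(Y(10), -18) = -586*(-I*√10/10) = -(-293)*I*√10/5 = 293*I*√10/5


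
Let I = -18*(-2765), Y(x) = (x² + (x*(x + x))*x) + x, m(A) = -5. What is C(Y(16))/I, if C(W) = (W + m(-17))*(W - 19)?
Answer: 4762417/3318 ≈ 1435.3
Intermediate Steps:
Y(x) = x + x² + 2*x³ (Y(x) = (x² + (x*(2*x))*x) + x = (x² + (2*x²)*x) + x = (x² + 2*x³) + x = x + x² + 2*x³)
C(W) = (-19 + W)*(-5 + W) (C(W) = (W - 5)*(W - 19) = (-5 + W)*(-19 + W) = (-19 + W)*(-5 + W))
I = 49770
C(Y(16))/I = (95 + (16*(1 + 16 + 2*16²))² - 384*(1 + 16 + 2*16²))/49770 = (95 + (16*(1 + 16 + 2*256))² - 384*(1 + 16 + 2*256))*(1/49770) = (95 + (16*(1 + 16 + 512))² - 384*(1 + 16 + 512))*(1/49770) = (95 + (16*529)² - 384*529)*(1/49770) = (95 + 8464² - 24*8464)*(1/49770) = (95 + 71639296 - 203136)*(1/49770) = 71436255*(1/49770) = 4762417/3318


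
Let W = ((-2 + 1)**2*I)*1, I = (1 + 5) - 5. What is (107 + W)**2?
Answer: 11664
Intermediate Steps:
I = 1 (I = 6 - 5 = 1)
W = 1 (W = ((-2 + 1)**2*1)*1 = ((-1)**2*1)*1 = (1*1)*1 = 1*1 = 1)
(107 + W)**2 = (107 + 1)**2 = 108**2 = 11664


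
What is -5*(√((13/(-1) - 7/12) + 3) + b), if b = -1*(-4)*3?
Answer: -60 - 5*I*√381/6 ≈ -60.0 - 16.266*I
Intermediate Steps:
b = 12 (b = 4*3 = 12)
-5*(√((13/(-1) - 7/12) + 3) + b) = -5*(√((13/(-1) - 7/12) + 3) + 12) = -5*(√((13*(-1) - 7*1/12) + 3) + 12) = -5*(√((-13 - 7/12) + 3) + 12) = -5*(√(-163/12 + 3) + 12) = -5*(√(-127/12) + 12) = -5*(I*√381/6 + 12) = -5*(12 + I*√381/6) = -60 - 5*I*√381/6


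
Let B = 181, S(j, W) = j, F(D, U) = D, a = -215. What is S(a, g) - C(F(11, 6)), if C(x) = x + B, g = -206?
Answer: -407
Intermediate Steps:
C(x) = 181 + x (C(x) = x + 181 = 181 + x)
S(a, g) - C(F(11, 6)) = -215 - (181 + 11) = -215 - 1*192 = -215 - 192 = -407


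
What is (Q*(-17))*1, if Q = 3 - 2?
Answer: -17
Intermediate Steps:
Q = 1
(Q*(-17))*1 = (1*(-17))*1 = -17*1 = -17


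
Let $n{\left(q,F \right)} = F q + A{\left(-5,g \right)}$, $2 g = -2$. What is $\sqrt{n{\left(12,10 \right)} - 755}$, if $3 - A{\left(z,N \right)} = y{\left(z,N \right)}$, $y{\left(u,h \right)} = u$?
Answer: $i \sqrt{627} \approx 25.04 i$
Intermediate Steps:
$g = -1$ ($g = \frac{1}{2} \left(-2\right) = -1$)
$A{\left(z,N \right)} = 3 - z$
$n{\left(q,F \right)} = 8 + F q$ ($n{\left(q,F \right)} = F q + \left(3 - -5\right) = F q + \left(3 + 5\right) = F q + 8 = 8 + F q$)
$\sqrt{n{\left(12,10 \right)} - 755} = \sqrt{\left(8 + 10 \cdot 12\right) - 755} = \sqrt{\left(8 + 120\right) - 755} = \sqrt{128 - 755} = \sqrt{-627} = i \sqrt{627}$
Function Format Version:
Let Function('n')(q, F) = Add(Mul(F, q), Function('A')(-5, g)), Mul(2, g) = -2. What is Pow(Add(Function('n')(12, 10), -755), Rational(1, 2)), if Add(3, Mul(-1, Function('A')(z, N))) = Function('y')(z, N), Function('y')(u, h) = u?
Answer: Mul(I, Pow(627, Rational(1, 2))) ≈ Mul(25.040, I)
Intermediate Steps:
g = -1 (g = Mul(Rational(1, 2), -2) = -1)
Function('A')(z, N) = Add(3, Mul(-1, z))
Function('n')(q, F) = Add(8, Mul(F, q)) (Function('n')(q, F) = Add(Mul(F, q), Add(3, Mul(-1, -5))) = Add(Mul(F, q), Add(3, 5)) = Add(Mul(F, q), 8) = Add(8, Mul(F, q)))
Pow(Add(Function('n')(12, 10), -755), Rational(1, 2)) = Pow(Add(Add(8, Mul(10, 12)), -755), Rational(1, 2)) = Pow(Add(Add(8, 120), -755), Rational(1, 2)) = Pow(Add(128, -755), Rational(1, 2)) = Pow(-627, Rational(1, 2)) = Mul(I, Pow(627, Rational(1, 2)))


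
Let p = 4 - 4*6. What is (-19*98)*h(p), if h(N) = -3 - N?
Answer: -31654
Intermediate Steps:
p = -20 (p = 4 - 24 = -20)
(-19*98)*h(p) = (-19*98)*(-3 - 1*(-20)) = -1862*(-3 + 20) = -1862*17 = -31654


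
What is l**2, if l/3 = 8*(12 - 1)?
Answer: 69696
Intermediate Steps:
l = 264 (l = 3*(8*(12 - 1)) = 3*(8*11) = 3*88 = 264)
l**2 = 264**2 = 69696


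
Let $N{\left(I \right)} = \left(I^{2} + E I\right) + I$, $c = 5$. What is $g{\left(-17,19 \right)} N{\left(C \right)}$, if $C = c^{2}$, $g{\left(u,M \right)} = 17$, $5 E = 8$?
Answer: $11730$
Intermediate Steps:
$E = \frac{8}{5}$ ($E = \frac{1}{5} \cdot 8 = \frac{8}{5} \approx 1.6$)
$C = 25$ ($C = 5^{2} = 25$)
$N{\left(I \right)} = I^{2} + \frac{13 I}{5}$ ($N{\left(I \right)} = \left(I^{2} + \frac{8 I}{5}\right) + I = I^{2} + \frac{13 I}{5}$)
$g{\left(-17,19 \right)} N{\left(C \right)} = 17 \cdot \frac{1}{5} \cdot 25 \left(13 + 5 \cdot 25\right) = 17 \cdot \frac{1}{5} \cdot 25 \left(13 + 125\right) = 17 \cdot \frac{1}{5} \cdot 25 \cdot 138 = 17 \cdot 690 = 11730$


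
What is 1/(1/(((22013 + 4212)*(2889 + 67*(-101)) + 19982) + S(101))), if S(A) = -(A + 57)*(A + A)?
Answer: -101712484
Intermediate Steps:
S(A) = -2*A*(57 + A) (S(A) = -(57 + A)*2*A = -2*A*(57 + A))
1/(1/(((22013 + 4212)*(2889 + 67*(-101)) + 19982) + S(101))) = 1/(1/(((22013 + 4212)*(2889 + 67*(-101)) + 19982) - 2*101*(57 + 101))) = 1/(1/((26225*(2889 - 6767) + 19982) - 2*101*158)) = 1/(1/((26225*(-3878) + 19982) - 31916)) = 1/(1/((-101700550 + 19982) - 31916)) = 1/(1/(-101680568 - 31916)) = 1/(1/(-101712484)) = 1/(-1/101712484) = -101712484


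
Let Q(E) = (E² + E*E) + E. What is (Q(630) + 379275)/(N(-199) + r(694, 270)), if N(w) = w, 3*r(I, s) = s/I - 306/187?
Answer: -896006397/152234 ≈ -5885.7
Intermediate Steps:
r(I, s) = -6/11 + s/(3*I) (r(I, s) = (s/I - 306/187)/3 = (s/I - 306*1/187)/3 = (s/I - 18/11)/3 = (-18/11 + s/I)/3 = -6/11 + s/(3*I))
Q(E) = E + 2*E² (Q(E) = (E² + E²) + E = 2*E² + E = E + 2*E²)
(Q(630) + 379275)/(N(-199) + r(694, 270)) = (630*(1 + 2*630) + 379275)/(-199 + (-6/11 + (⅓)*270/694)) = (630*(1 + 1260) + 379275)/(-199 + (-6/11 + (⅓)*270*(1/694))) = (630*1261 + 379275)/(-199 + (-6/11 + 45/347)) = (794430 + 379275)/(-199 - 1587/3817) = 1173705/(-761170/3817) = 1173705*(-3817/761170) = -896006397/152234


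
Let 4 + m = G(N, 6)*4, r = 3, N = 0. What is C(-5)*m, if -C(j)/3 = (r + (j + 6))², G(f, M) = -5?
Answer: 1152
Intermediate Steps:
m = -24 (m = -4 - 5*4 = -4 - 20 = -24)
C(j) = -3*(9 + j)² (C(j) = -3*(3 + (j + 6))² = -3*(3 + (6 + j))² = -3*(9 + j)²)
C(-5)*m = -3*(9 - 5)²*(-24) = -3*4²*(-24) = -3*16*(-24) = -48*(-24) = 1152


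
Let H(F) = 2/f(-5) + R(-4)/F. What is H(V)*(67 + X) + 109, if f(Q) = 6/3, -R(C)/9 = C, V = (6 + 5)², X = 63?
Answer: 33599/121 ≈ 277.68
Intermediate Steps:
V = 121 (V = 11² = 121)
R(C) = -9*C
f(Q) = 2 (f(Q) = 6*(⅓) = 2)
H(F) = 1 + 36/F (H(F) = 2/2 + (-9*(-4))/F = 2*(½) + 36/F = 1 + 36/F)
H(V)*(67 + X) + 109 = ((36 + 121)/121)*(67 + 63) + 109 = ((1/121)*157)*130 + 109 = (157/121)*130 + 109 = 20410/121 + 109 = 33599/121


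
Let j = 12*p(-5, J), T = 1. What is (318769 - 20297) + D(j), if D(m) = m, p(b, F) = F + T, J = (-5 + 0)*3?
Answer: 298304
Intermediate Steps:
J = -15 (J = -5*3 = -15)
p(b, F) = 1 + F (p(b, F) = F + 1 = 1 + F)
j = -168 (j = 12*(1 - 15) = 12*(-14) = -168)
(318769 - 20297) + D(j) = (318769 - 20297) - 168 = 298472 - 168 = 298304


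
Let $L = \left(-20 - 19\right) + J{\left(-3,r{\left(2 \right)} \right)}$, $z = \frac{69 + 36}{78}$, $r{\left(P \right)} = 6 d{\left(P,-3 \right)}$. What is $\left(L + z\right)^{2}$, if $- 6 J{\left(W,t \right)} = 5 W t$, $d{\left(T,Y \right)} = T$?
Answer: $\frac{39601}{676} \approx 58.581$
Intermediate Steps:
$r{\left(P \right)} = 6 P$
$J{\left(W,t \right)} = - \frac{5 W t}{6}$
$z = \frac{35}{26}$ ($z = 105 \cdot \frac{1}{78} = \frac{35}{26} \approx 1.3462$)
$L = -9$ ($L = \left(-20 - 19\right) - - \frac{5 \cdot 6 \cdot 2}{2} = -39 - \left(- \frac{5}{2}\right) 12 = -39 + 30 = -9$)
$\left(L + z\right)^{2} = \left(-9 + \frac{35}{26}\right)^{2} = \left(- \frac{199}{26}\right)^{2} = \frac{39601}{676}$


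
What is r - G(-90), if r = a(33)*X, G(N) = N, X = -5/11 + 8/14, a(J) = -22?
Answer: 612/7 ≈ 87.429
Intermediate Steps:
X = 9/77 (X = -5*1/11 + 8*(1/14) = -5/11 + 4/7 = 9/77 ≈ 0.11688)
r = -18/7 (r = -22*9/77 = -18/7 ≈ -2.5714)
r - G(-90) = -18/7 - 1*(-90) = -18/7 + 90 = 612/7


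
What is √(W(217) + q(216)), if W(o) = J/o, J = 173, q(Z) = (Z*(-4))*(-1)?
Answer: √40722437/217 ≈ 29.407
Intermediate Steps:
q(Z) = 4*Z (q(Z) = -4*Z*(-1) = 4*Z)
W(o) = 173/o
√(W(217) + q(216)) = √(173/217 + 4*216) = √(173*(1/217) + 864) = √(173/217 + 864) = √(187661/217) = √40722437/217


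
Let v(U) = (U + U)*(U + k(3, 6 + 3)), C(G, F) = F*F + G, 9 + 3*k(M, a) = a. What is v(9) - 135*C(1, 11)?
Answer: -16308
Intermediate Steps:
k(M, a) = -3 + a/3
C(G, F) = G + F² (C(G, F) = F² + G = G + F²)
v(U) = 2*U² (v(U) = (U + U)*(U + (-3 + (6 + 3)/3)) = (2*U)*(U + (-3 + (⅓)*9)) = (2*U)*(U + (-3 + 3)) = (2*U)*(U + 0) = (2*U)*U = 2*U²)
v(9) - 135*C(1, 11) = 2*9² - 135*(1 + 11²) = 2*81 - 135*(1 + 121) = 162 - 135*122 = 162 - 16470 = -16308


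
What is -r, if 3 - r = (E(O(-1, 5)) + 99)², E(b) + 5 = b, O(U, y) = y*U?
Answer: 7918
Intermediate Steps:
O(U, y) = U*y
E(b) = -5 + b
r = -7918 (r = 3 - ((-5 - 1*5) + 99)² = 3 - ((-5 - 5) + 99)² = 3 - (-10 + 99)² = 3 - 1*89² = 3 - 1*7921 = 3 - 7921 = -7918)
-r = -1*(-7918) = 7918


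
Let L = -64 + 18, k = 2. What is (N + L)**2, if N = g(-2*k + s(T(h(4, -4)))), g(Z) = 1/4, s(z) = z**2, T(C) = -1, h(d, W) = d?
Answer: 33489/16 ≈ 2093.1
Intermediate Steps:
L = -46
g(Z) = 1/4
N = 1/4 ≈ 0.25000
(N + L)**2 = (1/4 - 46)**2 = (-183/4)**2 = 33489/16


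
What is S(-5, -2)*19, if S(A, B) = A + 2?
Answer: -57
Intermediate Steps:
S(A, B) = 2 + A
S(-5, -2)*19 = (2 - 5)*19 = -3*19 = -57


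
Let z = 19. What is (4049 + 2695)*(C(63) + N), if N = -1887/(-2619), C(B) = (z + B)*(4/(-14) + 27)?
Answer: 30102934280/2037 ≈ 1.4778e+7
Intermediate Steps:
C(B) = 3553/7 + 187*B/7 (C(B) = (19 + B)*(4/(-14) + 27) = (19 + B)*(4*(-1/14) + 27) = (19 + B)*(-2/7 + 27) = (19 + B)*(187/7) = 3553/7 + 187*B/7)
N = 629/873 (N = -1887*(-1/2619) = 629/873 ≈ 0.72050)
(4049 + 2695)*(C(63) + N) = (4049 + 2695)*((3553/7 + (187/7)*63) + 629/873) = 6744*((3553/7 + 1683) + 629/873) = 6744*(15334/7 + 629/873) = 6744*(13390985/6111) = 30102934280/2037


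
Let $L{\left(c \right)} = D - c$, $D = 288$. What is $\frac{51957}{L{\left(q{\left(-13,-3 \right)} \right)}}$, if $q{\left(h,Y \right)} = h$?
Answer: $\frac{51957}{301} \approx 172.61$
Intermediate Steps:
$L{\left(c \right)} = 288 - c$
$\frac{51957}{L{\left(q{\left(-13,-3 \right)} \right)}} = \frac{51957}{288 - -13} = \frac{51957}{288 + 13} = \frac{51957}{301}$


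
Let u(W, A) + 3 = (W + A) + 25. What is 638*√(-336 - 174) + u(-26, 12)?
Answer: 8 + 638*I*√510 ≈ 8.0 + 14408.0*I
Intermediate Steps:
u(W, A) = 22 + A + W (u(W, A) = -3 + ((W + A) + 25) = -3 + ((A + W) + 25) = -3 + (25 + A + W) = 22 + A + W)
638*√(-336 - 174) + u(-26, 12) = 638*√(-336 - 174) + (22 + 12 - 26) = 638*√(-510) + 8 = 638*(I*√510) + 8 = 638*I*√510 + 8 = 8 + 638*I*√510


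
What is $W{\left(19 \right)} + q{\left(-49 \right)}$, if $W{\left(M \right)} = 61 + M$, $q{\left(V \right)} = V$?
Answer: $31$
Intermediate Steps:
$W{\left(19 \right)} + q{\left(-49 \right)} = \left(61 + 19\right) - 49 = 80 - 49 = 31$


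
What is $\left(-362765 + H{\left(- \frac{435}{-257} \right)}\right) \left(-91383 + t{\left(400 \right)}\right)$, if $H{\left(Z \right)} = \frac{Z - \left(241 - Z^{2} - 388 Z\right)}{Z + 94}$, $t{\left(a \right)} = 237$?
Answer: $\frac{208978866033881724}{6320401} \approx 3.3064 \cdot 10^{10}$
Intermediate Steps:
$H{\left(Z \right)} = \frac{-241 + Z^{2} + 389 Z}{94 + Z}$ ($H{\left(Z \right)} = \frac{Z + \left(-241 + Z^{2} + 388 Z\right)}{94 + Z} = \frac{-241 + Z^{2} + 389 Z}{94 + Z}$)
$\left(-362765 + H{\left(- \frac{435}{-257} \right)}\right) \left(-91383 + t{\left(400 \right)}\right) = \left(-362765 + \frac{-241 + \left(- \frac{435}{-257}\right)^{2} + 389 \left(- \frac{435}{-257}\right)}{94 - \frac{435}{-257}}\right) \left(-91383 + 237\right) = \left(-362765 + \frac{-241 + \left(\left(-435\right) \left(- \frac{1}{257}\right)\right)^{2} + 389 \left(\left(-435\right) \left(- \frac{1}{257}\right)\right)}{94 - - \frac{435}{257}}\right) \left(-91146\right) = \left(-362765 + \frac{-241 + \left(\frac{435}{257}\right)^{2} + 389 \cdot \frac{435}{257}}{94 + \frac{435}{257}}\right) \left(-91146\right) = \left(-362765 + \frac{-241 + \frac{189225}{66049} + \frac{169215}{257}}{\frac{24593}{257}}\right) \left(-91146\right) = \left(-362765 + \frac{257}{24593} \cdot \frac{27759671}{66049}\right) \left(-91146\right) = \left(-362765 + \frac{27759671}{6320401}\right) \left(-91146\right) = \left(- \frac{2292792509094}{6320401}\right) \left(-91146\right) = \frac{208978866033881724}{6320401}$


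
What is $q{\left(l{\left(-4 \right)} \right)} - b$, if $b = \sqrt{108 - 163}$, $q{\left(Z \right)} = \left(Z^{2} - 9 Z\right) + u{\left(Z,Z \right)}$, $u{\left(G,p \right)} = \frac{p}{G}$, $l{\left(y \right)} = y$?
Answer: $53 - i \sqrt{55} \approx 53.0 - 7.4162 i$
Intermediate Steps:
$q{\left(Z \right)} = 1 + Z^{2} - 9 Z$ ($q{\left(Z \right)} = \left(Z^{2} - 9 Z\right) + \frac{Z}{Z} = \left(Z^{2} - 9 Z\right) + 1 = 1 + Z^{2} - 9 Z$)
$b = i \sqrt{55}$ ($b = \sqrt{-55} = i \sqrt{55} \approx 7.4162 i$)
$q{\left(l{\left(-4 \right)} \right)} - b = \left(1 + \left(-4\right)^{2} - -36\right) - i \sqrt{55} = \left(1 + 16 + 36\right) - i \sqrt{55} = 53 - i \sqrt{55}$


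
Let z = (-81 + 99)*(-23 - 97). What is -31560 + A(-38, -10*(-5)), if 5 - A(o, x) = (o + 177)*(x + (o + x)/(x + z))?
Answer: -40621941/1055 ≈ -38504.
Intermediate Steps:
z = -2160 (z = 18*(-120) = -2160)
A(o, x) = 5 - (177 + o)*(x + (o + x)/(-2160 + x)) (A(o, x) = 5 - (o + 177)*(x + (o + x)/(x - 2160)) = 5 - (177 + o)*(x + (o + x)/(-2160 + x)))
-31560 + A(-38, -10*(-5)) = -31560 + (-10800 - 1*(-38)² - 177*(-38) - 177*(-10*(-5))² + 382148*(-10*(-5)) - 1*(-38)*(-10*(-5))² + 2159*(-38)*(-10*(-5)))/(-2160 - 10*(-5)) = -31560 + (-10800 - 1*1444 + 6726 - 177*50² + 382148*50 - 1*(-38)*50² + 2159*(-38)*50)/(-2160 + 50) = -31560 + (-10800 - 1444 + 6726 - 177*2500 + 19107400 - 1*(-38)*2500 - 4102100)/(-2110) = -31560 - (-10800 - 1444 + 6726 - 442500 + 19107400 + 95000 - 4102100)/2110 = -31560 - 1/2110*14652282 = -31560 - 7326141/1055 = -40621941/1055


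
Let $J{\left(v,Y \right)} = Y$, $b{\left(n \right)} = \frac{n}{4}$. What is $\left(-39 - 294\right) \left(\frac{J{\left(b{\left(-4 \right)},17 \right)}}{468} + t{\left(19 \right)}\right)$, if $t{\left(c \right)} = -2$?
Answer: $\frac{34003}{52} \approx 653.9$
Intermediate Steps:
$b{\left(n \right)} = \frac{n}{4}$ ($b{\left(n \right)} = n \frac{1}{4} = \frac{n}{4}$)
$\left(-39 - 294\right) \left(\frac{J{\left(b{\left(-4 \right)},17 \right)}}{468} + t{\left(19 \right)}\right) = \left(-39 - 294\right) \left(\frac{17}{468} - 2\right) = - 333 \left(17 \cdot \frac{1}{468} - 2\right) = - 333 \left(\frac{17}{468} - 2\right) = \left(-333\right) \left(- \frac{919}{468}\right) = \frac{34003}{52}$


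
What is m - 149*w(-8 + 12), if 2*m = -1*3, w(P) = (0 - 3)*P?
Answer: 3573/2 ≈ 1786.5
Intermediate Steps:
w(P) = -3*P
m = -3/2 (m = (-1*3)/2 = (1/2)*(-3) = -3/2 ≈ -1.5000)
m - 149*w(-8 + 12) = -3/2 - (-447)*(-8 + 12) = -3/2 - (-447)*4 = -3/2 - 149*(-12) = -3/2 + 1788 = 3573/2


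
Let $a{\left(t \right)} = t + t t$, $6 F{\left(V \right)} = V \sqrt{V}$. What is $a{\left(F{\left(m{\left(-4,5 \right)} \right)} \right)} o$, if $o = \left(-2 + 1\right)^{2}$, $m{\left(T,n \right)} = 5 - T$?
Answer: $\frac{99}{4} \approx 24.75$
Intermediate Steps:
$F{\left(V \right)} = \frac{V^{\frac{3}{2}}}{6}$ ($F{\left(V \right)} = \frac{V \sqrt{V}}{6} = \frac{V^{\frac{3}{2}}}{6}$)
$a{\left(t \right)} = t + t^{2}$
$o = 1$ ($o = \left(-1\right)^{2} = 1$)
$a{\left(F{\left(m{\left(-4,5 \right)} \right)} \right)} o = \frac{\left(5 - -4\right)^{\frac{3}{2}}}{6} \left(1 + \frac{\left(5 - -4\right)^{\frac{3}{2}}}{6}\right) 1 = \frac{\left(5 + 4\right)^{\frac{3}{2}}}{6} \left(1 + \frac{\left(5 + 4\right)^{\frac{3}{2}}}{6}\right) 1 = \frac{9^{\frac{3}{2}}}{6} \left(1 + \frac{9^{\frac{3}{2}}}{6}\right) 1 = \frac{1}{6} \cdot 27 \left(1 + \frac{1}{6} \cdot 27\right) 1 = \frac{9 \left(1 + \frac{9}{2}\right)}{2} \cdot 1 = \frac{9}{2} \cdot \frac{11}{2} \cdot 1 = \frac{99}{4} \cdot 1 = \frac{99}{4}$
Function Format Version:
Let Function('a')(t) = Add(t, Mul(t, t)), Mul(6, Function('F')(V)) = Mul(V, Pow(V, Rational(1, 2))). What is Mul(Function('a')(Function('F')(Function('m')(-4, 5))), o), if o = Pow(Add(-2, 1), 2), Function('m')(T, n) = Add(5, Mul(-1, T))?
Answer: Rational(99, 4) ≈ 24.750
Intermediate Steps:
Function('F')(V) = Mul(Rational(1, 6), Pow(V, Rational(3, 2))) (Function('F')(V) = Mul(Rational(1, 6), Mul(V, Pow(V, Rational(1, 2)))) = Mul(Rational(1, 6), Pow(V, Rational(3, 2))))
Function('a')(t) = Add(t, Pow(t, 2))
o = 1 (o = Pow(-1, 2) = 1)
Mul(Function('a')(Function('F')(Function('m')(-4, 5))), o) = Mul(Mul(Mul(Rational(1, 6), Pow(Add(5, Mul(-1, -4)), Rational(3, 2))), Add(1, Mul(Rational(1, 6), Pow(Add(5, Mul(-1, -4)), Rational(3, 2))))), 1) = Mul(Mul(Mul(Rational(1, 6), Pow(Add(5, 4), Rational(3, 2))), Add(1, Mul(Rational(1, 6), Pow(Add(5, 4), Rational(3, 2))))), 1) = Mul(Mul(Mul(Rational(1, 6), Pow(9, Rational(3, 2))), Add(1, Mul(Rational(1, 6), Pow(9, Rational(3, 2))))), 1) = Mul(Mul(Mul(Rational(1, 6), 27), Add(1, Mul(Rational(1, 6), 27))), 1) = Mul(Mul(Rational(9, 2), Add(1, Rational(9, 2))), 1) = Mul(Mul(Rational(9, 2), Rational(11, 2)), 1) = Mul(Rational(99, 4), 1) = Rational(99, 4)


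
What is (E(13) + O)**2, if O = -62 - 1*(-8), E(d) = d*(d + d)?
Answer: 80656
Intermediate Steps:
E(d) = 2*d**2 (E(d) = d*(2*d) = 2*d**2)
O = -54 (O = -62 + 8 = -54)
(E(13) + O)**2 = (2*13**2 - 54)**2 = (2*169 - 54)**2 = (338 - 54)**2 = 284**2 = 80656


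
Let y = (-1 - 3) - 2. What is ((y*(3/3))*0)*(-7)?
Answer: 0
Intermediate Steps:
y = -6 (y = -4 - 2 = -6)
((y*(3/3))*0)*(-7) = (-18/3*0)*(-7) = (-6*1*0)*(-7) = -6*0*(-7) = 0*(-7) = 0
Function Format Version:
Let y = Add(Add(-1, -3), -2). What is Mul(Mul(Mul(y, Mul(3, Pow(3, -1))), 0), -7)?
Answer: 0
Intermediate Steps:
y = -6 (y = Add(-4, -2) = -6)
Mul(Mul(Mul(y, Mul(3, Pow(3, -1))), 0), -7) = Mul(Mul(Mul(-6, Mul(3, Pow(3, -1))), 0), -7) = Mul(Mul(Mul(-6, Mul(3, Rational(1, 3))), 0), -7) = Mul(Mul(Mul(-6, 1), 0), -7) = Mul(Mul(-6, 0), -7) = Mul(0, -7) = 0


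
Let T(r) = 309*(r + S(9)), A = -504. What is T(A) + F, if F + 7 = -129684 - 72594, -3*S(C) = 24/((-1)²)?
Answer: -360493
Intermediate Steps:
S(C) = -8 (S(C) = -8/((-1)²) = -8/1 = -8)
T(r) = -2472 + 309*r (T(r) = 309*(r - 8) = 309*(-8 + r) = -2472 + 309*r)
F = -202285 (F = -7 + (-129684 - 72594) = -7 - 202278 = -202285)
T(A) + F = (-2472 + 309*(-504)) - 202285 = (-2472 - 155736) - 202285 = -158208 - 202285 = -360493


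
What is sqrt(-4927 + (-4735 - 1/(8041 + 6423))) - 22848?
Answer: -22848 + I*sqrt(31583764194)/1808 ≈ -22848.0 + 98.296*I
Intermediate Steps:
sqrt(-4927 + (-4735 - 1/(8041 + 6423))) - 22848 = sqrt(-4927 + (-4735 - 1/14464)) - 22848 = sqrt(-4927 - 68487041/14464) - 22848 = sqrt(-139751169/14464) - 22848 = I*sqrt(31583764194)/1808 - 22848 = -22848 + I*sqrt(31583764194)/1808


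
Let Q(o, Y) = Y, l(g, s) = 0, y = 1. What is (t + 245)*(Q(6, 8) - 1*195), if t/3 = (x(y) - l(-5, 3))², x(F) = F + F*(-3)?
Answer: -48059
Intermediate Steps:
x(F) = -2*F (x(F) = F - 3*F = -2*F)
t = 12 (t = 3*(-2*1 - 1*0)² = 3*(-2 + 0)² = 3*(-2)² = 3*4 = 12)
(t + 245)*(Q(6, 8) - 1*195) = (12 + 245)*(8 - 1*195) = 257*(8 - 195) = 257*(-187) = -48059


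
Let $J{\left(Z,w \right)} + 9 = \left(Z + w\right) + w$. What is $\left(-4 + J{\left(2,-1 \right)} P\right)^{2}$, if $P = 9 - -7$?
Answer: $21904$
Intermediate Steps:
$J{\left(Z,w \right)} = -9 + Z + 2 w$ ($J{\left(Z,w \right)} = -9 + \left(\left(Z + w\right) + w\right) = -9 + \left(Z + 2 w\right) = -9 + Z + 2 w$)
$P = 16$ ($P = 9 + 7 = 16$)
$\left(-4 + J{\left(2,-1 \right)} P\right)^{2} = \left(-4 + \left(-9 + 2 + 2 \left(-1\right)\right) 16\right)^{2} = \left(-4 + \left(-9 + 2 - 2\right) 16\right)^{2} = \left(-4 - 144\right)^{2} = \left(-148\right)^{2} = 21904$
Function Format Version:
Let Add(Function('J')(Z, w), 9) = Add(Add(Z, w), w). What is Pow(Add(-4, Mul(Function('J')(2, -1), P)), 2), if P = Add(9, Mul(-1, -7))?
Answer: 21904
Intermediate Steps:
Function('J')(Z, w) = Add(-9, Z, Mul(2, w)) (Function('J')(Z, w) = Add(-9, Add(Add(Z, w), w)) = Add(-9, Add(Z, Mul(2, w))) = Add(-9, Z, Mul(2, w)))
P = 16 (P = Add(9, 7) = 16)
Pow(Add(-4, Mul(Function('J')(2, -1), P)), 2) = Pow(Add(-4, Mul(Add(-9, 2, Mul(2, -1)), 16)), 2) = Pow(Add(-4, Mul(Add(-9, 2, -2), 16)), 2) = Pow(Add(-4, Mul(-9, 16)), 2) = Pow(Add(-4, -144), 2) = Pow(-148, 2) = 21904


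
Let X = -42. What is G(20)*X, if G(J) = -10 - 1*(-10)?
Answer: 0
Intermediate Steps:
G(J) = 0 (G(J) = -10 + 10 = 0)
G(20)*X = 0*(-42) = 0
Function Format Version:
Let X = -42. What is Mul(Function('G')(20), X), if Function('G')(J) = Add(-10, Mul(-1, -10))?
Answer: 0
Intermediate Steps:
Function('G')(J) = 0 (Function('G')(J) = Add(-10, 10) = 0)
Mul(Function('G')(20), X) = Mul(0, -42) = 0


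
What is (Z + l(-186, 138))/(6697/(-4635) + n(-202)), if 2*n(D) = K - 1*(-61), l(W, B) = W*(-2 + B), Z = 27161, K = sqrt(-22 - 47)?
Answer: 2328257672775/37013458403 - 40066214625*I*sqrt(69)/37013458403 ≈ 62.903 - 8.9917*I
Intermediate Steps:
K = I*sqrt(69) (K = sqrt(-69) = I*sqrt(69) ≈ 8.3066*I)
n(D) = 61/2 + I*sqrt(69)/2 (n(D) = (I*sqrt(69) - 1*(-61))/2 = (I*sqrt(69) + 61)/2 = (61 + I*sqrt(69))/2 = 61/2 + I*sqrt(69)/2)
(Z + l(-186, 138))/(6697/(-4635) + n(-202)) = (27161 - 186*(-2 + 138))/(6697/(-4635) + (61/2 + I*sqrt(69)/2)) = (27161 - 186*136)/(6697*(-1/4635) + (61/2 + I*sqrt(69)/2)) = (27161 - 25296)/(-6697/4635 + (61/2 + I*sqrt(69)/2)) = 1865/(269341/9270 + I*sqrt(69)/2)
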